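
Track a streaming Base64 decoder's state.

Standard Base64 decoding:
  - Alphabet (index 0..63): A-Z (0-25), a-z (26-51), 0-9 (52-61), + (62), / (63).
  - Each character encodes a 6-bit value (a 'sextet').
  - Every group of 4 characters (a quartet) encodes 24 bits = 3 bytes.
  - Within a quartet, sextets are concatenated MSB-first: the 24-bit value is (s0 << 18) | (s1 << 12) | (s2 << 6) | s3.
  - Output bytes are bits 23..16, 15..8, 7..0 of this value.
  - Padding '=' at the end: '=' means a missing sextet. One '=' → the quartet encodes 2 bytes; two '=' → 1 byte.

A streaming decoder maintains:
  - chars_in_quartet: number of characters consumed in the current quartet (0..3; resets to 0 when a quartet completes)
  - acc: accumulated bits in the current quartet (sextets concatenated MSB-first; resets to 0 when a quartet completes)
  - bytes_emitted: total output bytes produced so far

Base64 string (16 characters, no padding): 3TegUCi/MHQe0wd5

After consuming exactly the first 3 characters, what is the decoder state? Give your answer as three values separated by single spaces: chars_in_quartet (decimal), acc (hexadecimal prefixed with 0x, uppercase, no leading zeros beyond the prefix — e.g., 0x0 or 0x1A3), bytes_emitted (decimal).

Answer: 3 0x374DE 0

Derivation:
After char 0 ('3'=55): chars_in_quartet=1 acc=0x37 bytes_emitted=0
After char 1 ('T'=19): chars_in_quartet=2 acc=0xDD3 bytes_emitted=0
After char 2 ('e'=30): chars_in_quartet=3 acc=0x374DE bytes_emitted=0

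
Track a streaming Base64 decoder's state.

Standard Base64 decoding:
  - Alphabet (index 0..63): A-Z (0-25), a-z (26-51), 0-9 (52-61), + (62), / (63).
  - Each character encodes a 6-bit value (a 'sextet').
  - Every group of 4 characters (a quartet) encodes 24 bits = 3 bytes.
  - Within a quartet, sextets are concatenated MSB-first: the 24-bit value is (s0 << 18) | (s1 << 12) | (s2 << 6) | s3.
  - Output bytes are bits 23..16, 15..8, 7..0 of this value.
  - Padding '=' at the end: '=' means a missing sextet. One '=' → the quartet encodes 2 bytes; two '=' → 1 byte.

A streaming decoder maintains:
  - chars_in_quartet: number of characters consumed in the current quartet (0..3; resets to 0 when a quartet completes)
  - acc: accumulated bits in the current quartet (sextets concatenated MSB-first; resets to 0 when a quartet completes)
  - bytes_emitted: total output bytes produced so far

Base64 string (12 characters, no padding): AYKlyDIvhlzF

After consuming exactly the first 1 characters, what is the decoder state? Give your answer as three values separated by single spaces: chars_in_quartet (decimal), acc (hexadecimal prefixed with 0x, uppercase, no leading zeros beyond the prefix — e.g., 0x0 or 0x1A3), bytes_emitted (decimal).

Answer: 1 0x0 0

Derivation:
After char 0 ('A'=0): chars_in_quartet=1 acc=0x0 bytes_emitted=0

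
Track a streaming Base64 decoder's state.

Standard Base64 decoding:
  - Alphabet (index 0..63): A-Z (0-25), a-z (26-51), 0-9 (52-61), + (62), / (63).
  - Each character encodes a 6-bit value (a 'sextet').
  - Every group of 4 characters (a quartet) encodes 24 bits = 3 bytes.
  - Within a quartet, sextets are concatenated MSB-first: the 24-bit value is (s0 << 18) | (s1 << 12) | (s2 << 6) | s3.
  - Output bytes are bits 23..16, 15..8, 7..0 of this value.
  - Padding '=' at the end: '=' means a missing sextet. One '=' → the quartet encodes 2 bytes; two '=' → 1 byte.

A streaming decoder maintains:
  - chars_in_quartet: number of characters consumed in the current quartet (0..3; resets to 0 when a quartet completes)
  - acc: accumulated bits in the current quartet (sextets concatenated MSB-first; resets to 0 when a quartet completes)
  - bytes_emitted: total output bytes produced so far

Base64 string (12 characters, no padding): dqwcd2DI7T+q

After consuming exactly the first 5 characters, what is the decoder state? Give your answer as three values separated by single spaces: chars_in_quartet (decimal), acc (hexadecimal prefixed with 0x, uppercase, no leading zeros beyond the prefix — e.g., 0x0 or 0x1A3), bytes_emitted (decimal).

After char 0 ('d'=29): chars_in_quartet=1 acc=0x1D bytes_emitted=0
After char 1 ('q'=42): chars_in_quartet=2 acc=0x76A bytes_emitted=0
After char 2 ('w'=48): chars_in_quartet=3 acc=0x1DAB0 bytes_emitted=0
After char 3 ('c'=28): chars_in_quartet=4 acc=0x76AC1C -> emit 76 AC 1C, reset; bytes_emitted=3
After char 4 ('d'=29): chars_in_quartet=1 acc=0x1D bytes_emitted=3

Answer: 1 0x1D 3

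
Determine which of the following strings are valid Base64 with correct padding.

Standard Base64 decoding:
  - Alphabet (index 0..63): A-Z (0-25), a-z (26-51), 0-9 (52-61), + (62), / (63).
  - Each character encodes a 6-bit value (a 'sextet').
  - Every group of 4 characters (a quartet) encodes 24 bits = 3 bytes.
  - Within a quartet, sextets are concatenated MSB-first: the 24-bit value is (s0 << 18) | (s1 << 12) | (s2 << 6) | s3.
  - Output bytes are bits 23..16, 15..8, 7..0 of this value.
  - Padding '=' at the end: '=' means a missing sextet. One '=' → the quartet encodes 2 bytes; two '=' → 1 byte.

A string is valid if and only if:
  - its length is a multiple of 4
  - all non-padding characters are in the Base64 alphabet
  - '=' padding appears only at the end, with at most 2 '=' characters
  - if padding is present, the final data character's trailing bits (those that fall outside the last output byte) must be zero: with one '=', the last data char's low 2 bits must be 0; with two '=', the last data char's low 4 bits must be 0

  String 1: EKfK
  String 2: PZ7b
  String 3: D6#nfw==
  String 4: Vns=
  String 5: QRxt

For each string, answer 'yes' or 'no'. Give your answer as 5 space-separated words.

String 1: 'EKfK' → valid
String 2: 'PZ7b' → valid
String 3: 'D6#nfw==' → invalid (bad char(s): ['#'])
String 4: 'Vns=' → valid
String 5: 'QRxt' → valid

Answer: yes yes no yes yes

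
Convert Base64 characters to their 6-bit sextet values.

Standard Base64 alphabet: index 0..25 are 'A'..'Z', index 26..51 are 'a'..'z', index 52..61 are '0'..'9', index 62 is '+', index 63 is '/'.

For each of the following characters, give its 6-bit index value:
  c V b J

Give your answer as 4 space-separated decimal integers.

Answer: 28 21 27 9

Derivation:
'c': a..z range, 26 + ord('c') − ord('a') = 28
'V': A..Z range, ord('V') − ord('A') = 21
'b': a..z range, 26 + ord('b') − ord('a') = 27
'J': A..Z range, ord('J') − ord('A') = 9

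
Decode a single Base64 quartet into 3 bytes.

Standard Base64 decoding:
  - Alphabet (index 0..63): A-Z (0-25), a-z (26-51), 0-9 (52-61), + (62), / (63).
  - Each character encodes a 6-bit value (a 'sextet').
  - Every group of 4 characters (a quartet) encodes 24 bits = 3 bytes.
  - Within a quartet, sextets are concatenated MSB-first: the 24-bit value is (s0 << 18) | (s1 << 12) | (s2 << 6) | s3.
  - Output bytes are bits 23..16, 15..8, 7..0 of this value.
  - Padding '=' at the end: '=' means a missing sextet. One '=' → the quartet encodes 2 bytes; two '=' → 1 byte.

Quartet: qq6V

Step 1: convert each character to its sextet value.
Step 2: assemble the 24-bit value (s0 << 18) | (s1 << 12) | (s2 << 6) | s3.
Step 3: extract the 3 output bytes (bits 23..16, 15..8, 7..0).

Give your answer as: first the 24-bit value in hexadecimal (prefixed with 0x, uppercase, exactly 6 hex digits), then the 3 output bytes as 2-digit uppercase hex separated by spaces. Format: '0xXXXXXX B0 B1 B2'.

Sextets: q=42, q=42, 6=58, V=21
24-bit: (42<<18) | (42<<12) | (58<<6) | 21
      = 0xA80000 | 0x02A000 | 0x000E80 | 0x000015
      = 0xAAAE95
Bytes: (v>>16)&0xFF=AA, (v>>8)&0xFF=AE, v&0xFF=95

Answer: 0xAAAE95 AA AE 95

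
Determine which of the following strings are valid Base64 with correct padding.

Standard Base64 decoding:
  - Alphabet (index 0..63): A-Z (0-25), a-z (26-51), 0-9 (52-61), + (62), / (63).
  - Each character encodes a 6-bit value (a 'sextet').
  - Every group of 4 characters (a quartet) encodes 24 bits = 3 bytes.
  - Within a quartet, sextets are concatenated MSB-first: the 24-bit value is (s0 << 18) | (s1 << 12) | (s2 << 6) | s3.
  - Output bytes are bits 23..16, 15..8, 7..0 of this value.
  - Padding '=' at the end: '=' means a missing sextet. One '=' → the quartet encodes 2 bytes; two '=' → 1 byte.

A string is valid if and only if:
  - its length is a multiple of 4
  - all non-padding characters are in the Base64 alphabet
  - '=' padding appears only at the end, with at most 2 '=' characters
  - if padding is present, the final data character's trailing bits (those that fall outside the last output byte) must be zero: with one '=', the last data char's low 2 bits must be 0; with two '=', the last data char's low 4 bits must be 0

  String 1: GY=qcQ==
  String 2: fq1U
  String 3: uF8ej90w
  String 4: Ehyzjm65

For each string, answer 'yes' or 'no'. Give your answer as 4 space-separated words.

String 1: 'GY=qcQ==' → invalid (bad char(s): ['=']; '=' in middle)
String 2: 'fq1U' → valid
String 3: 'uF8ej90w' → valid
String 4: 'Ehyzjm65' → valid

Answer: no yes yes yes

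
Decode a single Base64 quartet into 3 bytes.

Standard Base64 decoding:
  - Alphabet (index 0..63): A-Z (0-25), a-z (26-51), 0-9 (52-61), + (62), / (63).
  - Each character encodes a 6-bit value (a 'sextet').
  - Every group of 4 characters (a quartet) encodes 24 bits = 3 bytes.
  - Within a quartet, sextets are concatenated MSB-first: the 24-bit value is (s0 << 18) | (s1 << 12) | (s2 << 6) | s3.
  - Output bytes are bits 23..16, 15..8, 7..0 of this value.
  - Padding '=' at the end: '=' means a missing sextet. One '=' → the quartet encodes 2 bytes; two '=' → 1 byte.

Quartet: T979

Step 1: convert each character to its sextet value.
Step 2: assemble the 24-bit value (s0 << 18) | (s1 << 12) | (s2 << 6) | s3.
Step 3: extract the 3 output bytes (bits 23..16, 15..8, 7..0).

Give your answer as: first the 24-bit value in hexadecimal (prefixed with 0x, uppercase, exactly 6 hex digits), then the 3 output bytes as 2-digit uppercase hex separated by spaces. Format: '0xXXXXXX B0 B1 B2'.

Answer: 0x4FDEFD 4F DE FD

Derivation:
Sextets: T=19, 9=61, 7=59, 9=61
24-bit: (19<<18) | (61<<12) | (59<<6) | 61
      = 0x4C0000 | 0x03D000 | 0x000EC0 | 0x00003D
      = 0x4FDEFD
Bytes: (v>>16)&0xFF=4F, (v>>8)&0xFF=DE, v&0xFF=FD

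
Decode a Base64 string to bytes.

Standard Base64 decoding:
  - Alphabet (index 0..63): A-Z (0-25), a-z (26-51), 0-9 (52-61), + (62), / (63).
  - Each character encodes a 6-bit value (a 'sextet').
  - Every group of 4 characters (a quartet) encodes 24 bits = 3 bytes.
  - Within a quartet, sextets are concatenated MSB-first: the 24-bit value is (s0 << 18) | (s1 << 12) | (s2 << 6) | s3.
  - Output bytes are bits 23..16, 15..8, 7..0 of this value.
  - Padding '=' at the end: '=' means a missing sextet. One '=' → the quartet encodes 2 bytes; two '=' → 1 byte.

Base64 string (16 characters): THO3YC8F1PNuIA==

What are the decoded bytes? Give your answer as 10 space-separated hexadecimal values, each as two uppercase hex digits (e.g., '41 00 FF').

After char 0 ('T'=19): chars_in_quartet=1 acc=0x13 bytes_emitted=0
After char 1 ('H'=7): chars_in_quartet=2 acc=0x4C7 bytes_emitted=0
After char 2 ('O'=14): chars_in_quartet=3 acc=0x131CE bytes_emitted=0
After char 3 ('3'=55): chars_in_quartet=4 acc=0x4C73B7 -> emit 4C 73 B7, reset; bytes_emitted=3
After char 4 ('Y'=24): chars_in_quartet=1 acc=0x18 bytes_emitted=3
After char 5 ('C'=2): chars_in_quartet=2 acc=0x602 bytes_emitted=3
After char 6 ('8'=60): chars_in_quartet=3 acc=0x180BC bytes_emitted=3
After char 7 ('F'=5): chars_in_quartet=4 acc=0x602F05 -> emit 60 2F 05, reset; bytes_emitted=6
After char 8 ('1'=53): chars_in_quartet=1 acc=0x35 bytes_emitted=6
After char 9 ('P'=15): chars_in_quartet=2 acc=0xD4F bytes_emitted=6
After char 10 ('N'=13): chars_in_quartet=3 acc=0x353CD bytes_emitted=6
After char 11 ('u'=46): chars_in_quartet=4 acc=0xD4F36E -> emit D4 F3 6E, reset; bytes_emitted=9
After char 12 ('I'=8): chars_in_quartet=1 acc=0x8 bytes_emitted=9
After char 13 ('A'=0): chars_in_quartet=2 acc=0x200 bytes_emitted=9
Padding '==': partial quartet acc=0x200 -> emit 20; bytes_emitted=10

Answer: 4C 73 B7 60 2F 05 D4 F3 6E 20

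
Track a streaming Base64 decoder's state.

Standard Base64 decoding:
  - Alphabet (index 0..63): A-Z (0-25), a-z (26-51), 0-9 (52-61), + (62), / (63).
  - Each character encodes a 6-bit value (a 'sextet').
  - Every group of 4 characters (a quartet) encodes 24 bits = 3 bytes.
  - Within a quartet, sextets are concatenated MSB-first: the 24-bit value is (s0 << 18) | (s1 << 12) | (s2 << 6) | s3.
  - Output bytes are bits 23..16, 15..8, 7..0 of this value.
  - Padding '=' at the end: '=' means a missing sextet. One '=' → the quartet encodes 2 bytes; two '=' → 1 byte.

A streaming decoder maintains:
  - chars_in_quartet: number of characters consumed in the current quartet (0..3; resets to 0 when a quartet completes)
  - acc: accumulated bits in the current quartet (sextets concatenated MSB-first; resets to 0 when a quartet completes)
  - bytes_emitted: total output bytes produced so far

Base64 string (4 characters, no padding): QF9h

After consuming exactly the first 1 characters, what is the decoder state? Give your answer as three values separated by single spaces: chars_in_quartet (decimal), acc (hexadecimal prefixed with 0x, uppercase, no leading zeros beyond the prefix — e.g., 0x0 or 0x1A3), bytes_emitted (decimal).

Answer: 1 0x10 0

Derivation:
After char 0 ('Q'=16): chars_in_quartet=1 acc=0x10 bytes_emitted=0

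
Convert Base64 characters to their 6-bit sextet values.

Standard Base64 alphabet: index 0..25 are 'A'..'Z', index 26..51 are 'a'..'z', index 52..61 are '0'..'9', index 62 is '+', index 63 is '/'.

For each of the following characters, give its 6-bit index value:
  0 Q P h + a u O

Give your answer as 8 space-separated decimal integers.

'0': 0..9 range, 52 + ord('0') − ord('0') = 52
'Q': A..Z range, ord('Q') − ord('A') = 16
'P': A..Z range, ord('P') − ord('A') = 15
'h': a..z range, 26 + ord('h') − ord('a') = 33
'+': index 62
'a': a..z range, 26 + ord('a') − ord('a') = 26
'u': a..z range, 26 + ord('u') − ord('a') = 46
'O': A..Z range, ord('O') − ord('A') = 14

Answer: 52 16 15 33 62 26 46 14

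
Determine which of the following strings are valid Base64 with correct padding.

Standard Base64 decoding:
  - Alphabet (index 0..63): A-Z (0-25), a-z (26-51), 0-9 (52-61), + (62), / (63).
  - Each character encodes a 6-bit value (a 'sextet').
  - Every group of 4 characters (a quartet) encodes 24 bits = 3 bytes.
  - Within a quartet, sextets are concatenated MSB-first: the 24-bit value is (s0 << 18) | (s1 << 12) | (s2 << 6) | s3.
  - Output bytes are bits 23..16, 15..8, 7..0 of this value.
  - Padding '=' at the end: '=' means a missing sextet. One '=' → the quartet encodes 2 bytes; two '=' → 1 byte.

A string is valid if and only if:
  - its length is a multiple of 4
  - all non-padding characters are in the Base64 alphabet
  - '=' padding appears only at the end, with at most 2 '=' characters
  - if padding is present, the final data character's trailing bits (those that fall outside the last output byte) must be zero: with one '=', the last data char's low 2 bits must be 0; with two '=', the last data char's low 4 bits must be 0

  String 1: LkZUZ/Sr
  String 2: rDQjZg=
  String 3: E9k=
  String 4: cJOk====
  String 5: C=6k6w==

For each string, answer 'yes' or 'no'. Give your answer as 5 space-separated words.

Answer: yes no yes no no

Derivation:
String 1: 'LkZUZ/Sr' → valid
String 2: 'rDQjZg=' → invalid (len=7 not mult of 4)
String 3: 'E9k=' → valid
String 4: 'cJOk====' → invalid (4 pad chars (max 2))
String 5: 'C=6k6w==' → invalid (bad char(s): ['=']; '=' in middle)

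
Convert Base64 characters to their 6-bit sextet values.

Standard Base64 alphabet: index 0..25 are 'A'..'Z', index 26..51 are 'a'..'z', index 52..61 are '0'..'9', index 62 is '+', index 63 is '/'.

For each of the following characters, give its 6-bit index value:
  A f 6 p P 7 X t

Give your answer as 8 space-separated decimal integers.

'A': A..Z range, ord('A') − ord('A') = 0
'f': a..z range, 26 + ord('f') − ord('a') = 31
'6': 0..9 range, 52 + ord('6') − ord('0') = 58
'p': a..z range, 26 + ord('p') − ord('a') = 41
'P': A..Z range, ord('P') − ord('A') = 15
'7': 0..9 range, 52 + ord('7') − ord('0') = 59
'X': A..Z range, ord('X') − ord('A') = 23
't': a..z range, 26 + ord('t') − ord('a') = 45

Answer: 0 31 58 41 15 59 23 45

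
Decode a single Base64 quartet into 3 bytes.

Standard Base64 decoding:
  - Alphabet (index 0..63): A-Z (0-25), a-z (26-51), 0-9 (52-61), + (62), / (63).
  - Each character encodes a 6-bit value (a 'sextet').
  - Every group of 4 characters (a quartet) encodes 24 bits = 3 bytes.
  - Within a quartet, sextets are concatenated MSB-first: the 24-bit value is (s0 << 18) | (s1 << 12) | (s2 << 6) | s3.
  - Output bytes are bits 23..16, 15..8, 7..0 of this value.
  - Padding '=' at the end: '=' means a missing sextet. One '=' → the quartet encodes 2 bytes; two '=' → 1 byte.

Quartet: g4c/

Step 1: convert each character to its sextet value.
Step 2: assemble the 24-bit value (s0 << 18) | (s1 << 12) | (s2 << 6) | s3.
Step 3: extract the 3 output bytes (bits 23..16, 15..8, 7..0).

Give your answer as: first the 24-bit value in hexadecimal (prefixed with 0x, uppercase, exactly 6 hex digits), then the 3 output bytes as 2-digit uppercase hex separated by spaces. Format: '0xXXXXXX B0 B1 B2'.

Sextets: g=32, 4=56, c=28, /=63
24-bit: (32<<18) | (56<<12) | (28<<6) | 63
      = 0x800000 | 0x038000 | 0x000700 | 0x00003F
      = 0x83873F
Bytes: (v>>16)&0xFF=83, (v>>8)&0xFF=87, v&0xFF=3F

Answer: 0x83873F 83 87 3F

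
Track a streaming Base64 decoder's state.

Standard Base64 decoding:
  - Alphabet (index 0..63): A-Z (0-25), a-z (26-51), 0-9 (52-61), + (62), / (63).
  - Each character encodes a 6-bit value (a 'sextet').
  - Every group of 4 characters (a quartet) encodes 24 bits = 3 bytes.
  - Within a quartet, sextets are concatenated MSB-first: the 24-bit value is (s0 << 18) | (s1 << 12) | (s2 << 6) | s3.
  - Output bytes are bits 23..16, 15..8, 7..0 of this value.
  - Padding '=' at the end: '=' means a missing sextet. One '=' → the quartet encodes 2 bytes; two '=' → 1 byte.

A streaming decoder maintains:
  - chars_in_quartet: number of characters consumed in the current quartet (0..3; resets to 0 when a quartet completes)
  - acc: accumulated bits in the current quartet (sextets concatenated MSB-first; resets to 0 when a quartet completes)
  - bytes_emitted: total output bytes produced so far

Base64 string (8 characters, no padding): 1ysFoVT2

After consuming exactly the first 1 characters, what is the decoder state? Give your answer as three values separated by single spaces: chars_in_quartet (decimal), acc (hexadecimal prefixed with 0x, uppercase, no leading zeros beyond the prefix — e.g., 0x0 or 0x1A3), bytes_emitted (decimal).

After char 0 ('1'=53): chars_in_quartet=1 acc=0x35 bytes_emitted=0

Answer: 1 0x35 0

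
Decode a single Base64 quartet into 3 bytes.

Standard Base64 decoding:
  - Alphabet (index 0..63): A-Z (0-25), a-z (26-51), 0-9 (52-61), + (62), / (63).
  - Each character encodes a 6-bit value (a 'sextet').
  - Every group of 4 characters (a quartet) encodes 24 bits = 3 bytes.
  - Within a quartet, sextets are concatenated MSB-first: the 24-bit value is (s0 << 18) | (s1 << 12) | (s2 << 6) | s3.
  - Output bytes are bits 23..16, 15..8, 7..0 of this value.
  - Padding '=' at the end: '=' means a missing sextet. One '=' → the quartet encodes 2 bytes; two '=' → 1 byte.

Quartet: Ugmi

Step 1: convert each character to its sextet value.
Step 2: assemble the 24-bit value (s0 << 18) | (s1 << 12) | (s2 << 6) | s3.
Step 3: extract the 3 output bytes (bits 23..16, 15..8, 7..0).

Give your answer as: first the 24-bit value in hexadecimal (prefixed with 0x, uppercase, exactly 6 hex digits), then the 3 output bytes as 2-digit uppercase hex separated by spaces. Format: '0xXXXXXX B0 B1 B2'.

Sextets: U=20, g=32, m=38, i=34
24-bit: (20<<18) | (32<<12) | (38<<6) | 34
      = 0x500000 | 0x020000 | 0x000980 | 0x000022
      = 0x5209A2
Bytes: (v>>16)&0xFF=52, (v>>8)&0xFF=09, v&0xFF=A2

Answer: 0x5209A2 52 09 A2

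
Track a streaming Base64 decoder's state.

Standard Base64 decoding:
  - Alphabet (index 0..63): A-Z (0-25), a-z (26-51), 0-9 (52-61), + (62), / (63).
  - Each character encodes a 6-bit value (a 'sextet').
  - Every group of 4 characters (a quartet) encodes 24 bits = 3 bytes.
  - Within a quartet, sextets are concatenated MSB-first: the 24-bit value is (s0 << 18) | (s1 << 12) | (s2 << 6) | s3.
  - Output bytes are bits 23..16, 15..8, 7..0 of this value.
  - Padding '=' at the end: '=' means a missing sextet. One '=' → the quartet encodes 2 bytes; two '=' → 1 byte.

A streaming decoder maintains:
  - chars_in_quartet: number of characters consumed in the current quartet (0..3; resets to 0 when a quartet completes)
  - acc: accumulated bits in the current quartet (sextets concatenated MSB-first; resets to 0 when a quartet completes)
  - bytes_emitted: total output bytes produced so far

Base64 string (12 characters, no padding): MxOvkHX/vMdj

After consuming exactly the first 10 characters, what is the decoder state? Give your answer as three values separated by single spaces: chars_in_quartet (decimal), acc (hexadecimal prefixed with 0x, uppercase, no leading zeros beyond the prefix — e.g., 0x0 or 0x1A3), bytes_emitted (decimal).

After char 0 ('M'=12): chars_in_quartet=1 acc=0xC bytes_emitted=0
After char 1 ('x'=49): chars_in_quartet=2 acc=0x331 bytes_emitted=0
After char 2 ('O'=14): chars_in_quartet=3 acc=0xCC4E bytes_emitted=0
After char 3 ('v'=47): chars_in_quartet=4 acc=0x3313AF -> emit 33 13 AF, reset; bytes_emitted=3
After char 4 ('k'=36): chars_in_quartet=1 acc=0x24 bytes_emitted=3
After char 5 ('H'=7): chars_in_quartet=2 acc=0x907 bytes_emitted=3
After char 6 ('X'=23): chars_in_quartet=3 acc=0x241D7 bytes_emitted=3
After char 7 ('/'=63): chars_in_quartet=4 acc=0x9075FF -> emit 90 75 FF, reset; bytes_emitted=6
After char 8 ('v'=47): chars_in_quartet=1 acc=0x2F bytes_emitted=6
After char 9 ('M'=12): chars_in_quartet=2 acc=0xBCC bytes_emitted=6

Answer: 2 0xBCC 6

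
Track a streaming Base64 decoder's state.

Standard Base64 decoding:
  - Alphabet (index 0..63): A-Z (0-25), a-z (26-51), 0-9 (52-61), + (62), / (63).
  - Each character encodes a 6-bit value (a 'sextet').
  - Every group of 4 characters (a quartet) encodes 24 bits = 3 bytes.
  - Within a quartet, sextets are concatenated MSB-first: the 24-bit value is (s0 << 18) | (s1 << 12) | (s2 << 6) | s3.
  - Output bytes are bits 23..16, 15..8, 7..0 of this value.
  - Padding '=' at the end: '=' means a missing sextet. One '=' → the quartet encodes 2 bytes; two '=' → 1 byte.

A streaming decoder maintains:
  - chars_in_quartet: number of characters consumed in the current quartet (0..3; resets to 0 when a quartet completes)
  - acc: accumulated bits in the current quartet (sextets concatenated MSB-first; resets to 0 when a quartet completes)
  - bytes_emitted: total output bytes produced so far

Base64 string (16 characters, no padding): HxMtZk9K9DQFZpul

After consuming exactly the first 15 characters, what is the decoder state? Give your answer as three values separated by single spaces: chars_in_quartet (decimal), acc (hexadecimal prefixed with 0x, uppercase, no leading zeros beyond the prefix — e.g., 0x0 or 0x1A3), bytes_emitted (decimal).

After char 0 ('H'=7): chars_in_quartet=1 acc=0x7 bytes_emitted=0
After char 1 ('x'=49): chars_in_quartet=2 acc=0x1F1 bytes_emitted=0
After char 2 ('M'=12): chars_in_quartet=3 acc=0x7C4C bytes_emitted=0
After char 3 ('t'=45): chars_in_quartet=4 acc=0x1F132D -> emit 1F 13 2D, reset; bytes_emitted=3
After char 4 ('Z'=25): chars_in_quartet=1 acc=0x19 bytes_emitted=3
After char 5 ('k'=36): chars_in_quartet=2 acc=0x664 bytes_emitted=3
After char 6 ('9'=61): chars_in_quartet=3 acc=0x1993D bytes_emitted=3
After char 7 ('K'=10): chars_in_quartet=4 acc=0x664F4A -> emit 66 4F 4A, reset; bytes_emitted=6
After char 8 ('9'=61): chars_in_quartet=1 acc=0x3D bytes_emitted=6
After char 9 ('D'=3): chars_in_quartet=2 acc=0xF43 bytes_emitted=6
After char 10 ('Q'=16): chars_in_quartet=3 acc=0x3D0D0 bytes_emitted=6
After char 11 ('F'=5): chars_in_quartet=4 acc=0xF43405 -> emit F4 34 05, reset; bytes_emitted=9
After char 12 ('Z'=25): chars_in_quartet=1 acc=0x19 bytes_emitted=9
After char 13 ('p'=41): chars_in_quartet=2 acc=0x669 bytes_emitted=9
After char 14 ('u'=46): chars_in_quartet=3 acc=0x19A6E bytes_emitted=9

Answer: 3 0x19A6E 9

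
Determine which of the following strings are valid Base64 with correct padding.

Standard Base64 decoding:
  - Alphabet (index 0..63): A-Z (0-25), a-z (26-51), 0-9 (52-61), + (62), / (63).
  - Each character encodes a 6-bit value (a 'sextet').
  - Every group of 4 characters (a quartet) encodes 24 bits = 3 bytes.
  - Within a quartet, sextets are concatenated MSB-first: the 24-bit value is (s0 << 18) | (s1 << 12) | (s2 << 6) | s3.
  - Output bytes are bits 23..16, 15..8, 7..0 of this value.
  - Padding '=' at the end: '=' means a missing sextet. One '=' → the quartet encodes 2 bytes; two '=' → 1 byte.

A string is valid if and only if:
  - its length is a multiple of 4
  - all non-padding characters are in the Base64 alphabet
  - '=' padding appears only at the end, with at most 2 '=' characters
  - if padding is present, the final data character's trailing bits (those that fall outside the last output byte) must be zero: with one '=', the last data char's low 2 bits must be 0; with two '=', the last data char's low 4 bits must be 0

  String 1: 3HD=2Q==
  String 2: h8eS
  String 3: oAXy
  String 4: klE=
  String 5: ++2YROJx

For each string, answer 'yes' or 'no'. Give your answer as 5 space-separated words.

Answer: no yes yes yes yes

Derivation:
String 1: '3HD=2Q==' → invalid (bad char(s): ['=']; '=' in middle)
String 2: 'h8eS' → valid
String 3: 'oAXy' → valid
String 4: 'klE=' → valid
String 5: '++2YROJx' → valid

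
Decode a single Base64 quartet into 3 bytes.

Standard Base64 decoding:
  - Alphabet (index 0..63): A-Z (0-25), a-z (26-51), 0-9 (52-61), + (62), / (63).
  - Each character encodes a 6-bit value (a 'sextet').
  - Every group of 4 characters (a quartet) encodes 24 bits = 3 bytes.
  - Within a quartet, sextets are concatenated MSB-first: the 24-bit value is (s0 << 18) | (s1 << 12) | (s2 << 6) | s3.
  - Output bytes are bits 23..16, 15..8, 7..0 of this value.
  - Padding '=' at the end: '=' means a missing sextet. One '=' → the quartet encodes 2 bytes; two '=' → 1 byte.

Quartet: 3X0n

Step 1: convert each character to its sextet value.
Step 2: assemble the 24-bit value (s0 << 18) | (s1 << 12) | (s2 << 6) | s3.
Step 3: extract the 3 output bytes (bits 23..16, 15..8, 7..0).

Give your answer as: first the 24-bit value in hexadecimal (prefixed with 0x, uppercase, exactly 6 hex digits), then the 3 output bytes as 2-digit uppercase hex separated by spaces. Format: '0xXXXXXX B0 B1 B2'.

Answer: 0xDD7D27 DD 7D 27

Derivation:
Sextets: 3=55, X=23, 0=52, n=39
24-bit: (55<<18) | (23<<12) | (52<<6) | 39
      = 0xDC0000 | 0x017000 | 0x000D00 | 0x000027
      = 0xDD7D27
Bytes: (v>>16)&0xFF=DD, (v>>8)&0xFF=7D, v&0xFF=27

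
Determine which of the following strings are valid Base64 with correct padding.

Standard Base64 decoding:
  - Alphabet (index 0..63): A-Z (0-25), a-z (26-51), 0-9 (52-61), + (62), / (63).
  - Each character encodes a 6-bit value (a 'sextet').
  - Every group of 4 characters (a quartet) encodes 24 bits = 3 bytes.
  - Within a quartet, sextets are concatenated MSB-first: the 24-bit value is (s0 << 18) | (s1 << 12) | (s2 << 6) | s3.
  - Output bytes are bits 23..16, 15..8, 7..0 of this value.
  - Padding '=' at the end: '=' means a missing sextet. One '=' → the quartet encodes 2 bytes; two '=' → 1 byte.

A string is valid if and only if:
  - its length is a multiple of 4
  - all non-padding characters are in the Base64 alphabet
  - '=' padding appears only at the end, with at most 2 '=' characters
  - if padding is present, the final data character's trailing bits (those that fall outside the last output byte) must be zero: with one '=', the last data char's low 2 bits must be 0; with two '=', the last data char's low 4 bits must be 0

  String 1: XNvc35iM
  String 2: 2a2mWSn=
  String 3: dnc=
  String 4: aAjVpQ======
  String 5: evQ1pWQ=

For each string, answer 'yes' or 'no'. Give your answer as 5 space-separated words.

Answer: yes no yes no yes

Derivation:
String 1: 'XNvc35iM' → valid
String 2: '2a2mWSn=' → invalid (bad trailing bits)
String 3: 'dnc=' → valid
String 4: 'aAjVpQ======' → invalid (6 pad chars (max 2))
String 5: 'evQ1pWQ=' → valid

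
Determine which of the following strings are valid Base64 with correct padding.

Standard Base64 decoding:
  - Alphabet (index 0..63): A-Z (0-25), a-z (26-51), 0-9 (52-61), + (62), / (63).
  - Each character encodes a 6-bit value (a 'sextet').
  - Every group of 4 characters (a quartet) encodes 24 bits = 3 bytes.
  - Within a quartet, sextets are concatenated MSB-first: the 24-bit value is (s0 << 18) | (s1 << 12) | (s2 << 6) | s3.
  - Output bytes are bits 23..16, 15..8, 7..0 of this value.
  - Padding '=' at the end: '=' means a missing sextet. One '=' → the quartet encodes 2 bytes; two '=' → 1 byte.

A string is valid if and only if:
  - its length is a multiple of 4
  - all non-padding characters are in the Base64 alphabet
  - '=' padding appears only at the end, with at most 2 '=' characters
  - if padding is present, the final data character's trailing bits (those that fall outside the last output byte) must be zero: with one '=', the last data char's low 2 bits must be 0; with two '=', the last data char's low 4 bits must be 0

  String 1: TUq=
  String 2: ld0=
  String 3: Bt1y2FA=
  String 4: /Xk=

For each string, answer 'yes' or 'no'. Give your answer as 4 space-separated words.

String 1: 'TUq=' → invalid (bad trailing bits)
String 2: 'ld0=' → valid
String 3: 'Bt1y2FA=' → valid
String 4: '/Xk=' → valid

Answer: no yes yes yes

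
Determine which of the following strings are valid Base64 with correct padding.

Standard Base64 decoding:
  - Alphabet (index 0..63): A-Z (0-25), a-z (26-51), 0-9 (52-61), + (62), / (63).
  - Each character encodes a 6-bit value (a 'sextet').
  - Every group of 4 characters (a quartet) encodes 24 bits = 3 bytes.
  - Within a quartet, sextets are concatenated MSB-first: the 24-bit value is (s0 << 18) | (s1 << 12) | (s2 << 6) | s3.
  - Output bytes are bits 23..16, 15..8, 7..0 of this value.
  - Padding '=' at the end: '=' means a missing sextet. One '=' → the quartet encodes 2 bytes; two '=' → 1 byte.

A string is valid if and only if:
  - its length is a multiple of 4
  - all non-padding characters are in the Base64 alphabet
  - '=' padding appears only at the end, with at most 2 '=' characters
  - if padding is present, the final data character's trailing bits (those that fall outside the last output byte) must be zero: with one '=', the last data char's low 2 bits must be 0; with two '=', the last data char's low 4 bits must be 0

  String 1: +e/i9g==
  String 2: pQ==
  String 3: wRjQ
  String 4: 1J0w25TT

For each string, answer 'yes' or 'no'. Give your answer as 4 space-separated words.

String 1: '+e/i9g==' → valid
String 2: 'pQ==' → valid
String 3: 'wRjQ' → valid
String 4: '1J0w25TT' → valid

Answer: yes yes yes yes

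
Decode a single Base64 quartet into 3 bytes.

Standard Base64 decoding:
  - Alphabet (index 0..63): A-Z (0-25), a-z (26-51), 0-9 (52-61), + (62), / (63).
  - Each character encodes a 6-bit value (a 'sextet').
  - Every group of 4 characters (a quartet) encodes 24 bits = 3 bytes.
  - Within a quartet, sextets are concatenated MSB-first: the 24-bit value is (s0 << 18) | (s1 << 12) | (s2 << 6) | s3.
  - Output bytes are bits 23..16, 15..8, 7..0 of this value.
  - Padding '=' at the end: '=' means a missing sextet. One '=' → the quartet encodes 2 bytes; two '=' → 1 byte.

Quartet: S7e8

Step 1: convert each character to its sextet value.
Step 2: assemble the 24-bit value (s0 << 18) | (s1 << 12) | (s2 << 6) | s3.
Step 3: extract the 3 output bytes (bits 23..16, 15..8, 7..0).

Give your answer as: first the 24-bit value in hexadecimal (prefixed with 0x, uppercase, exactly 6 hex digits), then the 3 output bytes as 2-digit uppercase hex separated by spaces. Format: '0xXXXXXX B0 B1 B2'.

Answer: 0x4BB7BC 4B B7 BC

Derivation:
Sextets: S=18, 7=59, e=30, 8=60
24-bit: (18<<18) | (59<<12) | (30<<6) | 60
      = 0x480000 | 0x03B000 | 0x000780 | 0x00003C
      = 0x4BB7BC
Bytes: (v>>16)&0xFF=4B, (v>>8)&0xFF=B7, v&0xFF=BC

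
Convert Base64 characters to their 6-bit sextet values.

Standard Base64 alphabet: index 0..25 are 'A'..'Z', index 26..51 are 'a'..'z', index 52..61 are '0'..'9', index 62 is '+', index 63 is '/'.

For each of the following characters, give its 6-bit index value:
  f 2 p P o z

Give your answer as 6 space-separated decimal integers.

Answer: 31 54 41 15 40 51

Derivation:
'f': a..z range, 26 + ord('f') − ord('a') = 31
'2': 0..9 range, 52 + ord('2') − ord('0') = 54
'p': a..z range, 26 + ord('p') − ord('a') = 41
'P': A..Z range, ord('P') − ord('A') = 15
'o': a..z range, 26 + ord('o') − ord('a') = 40
'z': a..z range, 26 + ord('z') − ord('a') = 51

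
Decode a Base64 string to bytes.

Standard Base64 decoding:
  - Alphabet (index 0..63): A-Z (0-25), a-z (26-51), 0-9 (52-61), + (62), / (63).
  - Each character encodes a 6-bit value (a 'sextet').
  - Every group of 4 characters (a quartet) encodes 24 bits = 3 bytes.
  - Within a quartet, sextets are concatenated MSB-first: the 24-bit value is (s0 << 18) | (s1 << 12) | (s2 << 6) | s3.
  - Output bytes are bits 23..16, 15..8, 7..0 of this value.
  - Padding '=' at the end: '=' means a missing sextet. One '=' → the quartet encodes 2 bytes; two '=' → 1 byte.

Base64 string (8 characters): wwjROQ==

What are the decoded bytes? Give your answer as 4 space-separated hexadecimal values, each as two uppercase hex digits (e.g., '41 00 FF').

Answer: C3 08 D1 39

Derivation:
After char 0 ('w'=48): chars_in_quartet=1 acc=0x30 bytes_emitted=0
After char 1 ('w'=48): chars_in_quartet=2 acc=0xC30 bytes_emitted=0
After char 2 ('j'=35): chars_in_quartet=3 acc=0x30C23 bytes_emitted=0
After char 3 ('R'=17): chars_in_quartet=4 acc=0xC308D1 -> emit C3 08 D1, reset; bytes_emitted=3
After char 4 ('O'=14): chars_in_quartet=1 acc=0xE bytes_emitted=3
After char 5 ('Q'=16): chars_in_quartet=2 acc=0x390 bytes_emitted=3
Padding '==': partial quartet acc=0x390 -> emit 39; bytes_emitted=4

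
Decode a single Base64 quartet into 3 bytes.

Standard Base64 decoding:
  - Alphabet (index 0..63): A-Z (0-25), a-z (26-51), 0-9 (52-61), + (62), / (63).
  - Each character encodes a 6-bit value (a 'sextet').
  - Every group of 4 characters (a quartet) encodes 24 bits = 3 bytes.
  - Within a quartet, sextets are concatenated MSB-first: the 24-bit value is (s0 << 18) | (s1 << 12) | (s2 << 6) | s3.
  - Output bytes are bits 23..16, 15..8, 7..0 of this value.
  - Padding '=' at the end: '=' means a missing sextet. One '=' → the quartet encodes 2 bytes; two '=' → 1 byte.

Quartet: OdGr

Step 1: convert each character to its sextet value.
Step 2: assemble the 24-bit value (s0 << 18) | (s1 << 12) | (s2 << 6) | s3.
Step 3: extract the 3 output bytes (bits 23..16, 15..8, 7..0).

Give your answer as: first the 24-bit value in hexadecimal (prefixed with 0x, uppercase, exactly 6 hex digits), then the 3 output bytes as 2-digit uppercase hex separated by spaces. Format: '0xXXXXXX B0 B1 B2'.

Sextets: O=14, d=29, G=6, r=43
24-bit: (14<<18) | (29<<12) | (6<<6) | 43
      = 0x380000 | 0x01D000 | 0x000180 | 0x00002B
      = 0x39D1AB
Bytes: (v>>16)&0xFF=39, (v>>8)&0xFF=D1, v&0xFF=AB

Answer: 0x39D1AB 39 D1 AB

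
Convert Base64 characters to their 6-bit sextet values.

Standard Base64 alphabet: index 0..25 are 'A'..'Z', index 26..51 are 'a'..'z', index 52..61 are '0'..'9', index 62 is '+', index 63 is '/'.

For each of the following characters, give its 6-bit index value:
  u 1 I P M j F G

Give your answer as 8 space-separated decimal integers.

Answer: 46 53 8 15 12 35 5 6

Derivation:
'u': a..z range, 26 + ord('u') − ord('a') = 46
'1': 0..9 range, 52 + ord('1') − ord('0') = 53
'I': A..Z range, ord('I') − ord('A') = 8
'P': A..Z range, ord('P') − ord('A') = 15
'M': A..Z range, ord('M') − ord('A') = 12
'j': a..z range, 26 + ord('j') − ord('a') = 35
'F': A..Z range, ord('F') − ord('A') = 5
'G': A..Z range, ord('G') − ord('A') = 6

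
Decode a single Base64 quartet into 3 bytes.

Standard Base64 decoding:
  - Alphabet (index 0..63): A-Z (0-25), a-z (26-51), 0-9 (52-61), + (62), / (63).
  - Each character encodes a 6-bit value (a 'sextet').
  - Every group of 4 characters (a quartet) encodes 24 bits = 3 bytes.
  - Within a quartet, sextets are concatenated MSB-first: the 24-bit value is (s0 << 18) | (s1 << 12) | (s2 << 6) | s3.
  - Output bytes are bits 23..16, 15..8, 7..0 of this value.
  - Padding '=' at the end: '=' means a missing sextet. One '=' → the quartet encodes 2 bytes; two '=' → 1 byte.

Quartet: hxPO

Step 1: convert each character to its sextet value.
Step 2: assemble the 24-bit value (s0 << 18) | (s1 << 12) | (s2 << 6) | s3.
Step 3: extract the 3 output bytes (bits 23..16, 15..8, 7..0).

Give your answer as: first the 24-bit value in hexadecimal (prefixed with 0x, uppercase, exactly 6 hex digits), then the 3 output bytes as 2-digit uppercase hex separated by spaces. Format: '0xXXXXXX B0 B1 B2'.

Answer: 0x8713CE 87 13 CE

Derivation:
Sextets: h=33, x=49, P=15, O=14
24-bit: (33<<18) | (49<<12) | (15<<6) | 14
      = 0x840000 | 0x031000 | 0x0003C0 | 0x00000E
      = 0x8713CE
Bytes: (v>>16)&0xFF=87, (v>>8)&0xFF=13, v&0xFF=CE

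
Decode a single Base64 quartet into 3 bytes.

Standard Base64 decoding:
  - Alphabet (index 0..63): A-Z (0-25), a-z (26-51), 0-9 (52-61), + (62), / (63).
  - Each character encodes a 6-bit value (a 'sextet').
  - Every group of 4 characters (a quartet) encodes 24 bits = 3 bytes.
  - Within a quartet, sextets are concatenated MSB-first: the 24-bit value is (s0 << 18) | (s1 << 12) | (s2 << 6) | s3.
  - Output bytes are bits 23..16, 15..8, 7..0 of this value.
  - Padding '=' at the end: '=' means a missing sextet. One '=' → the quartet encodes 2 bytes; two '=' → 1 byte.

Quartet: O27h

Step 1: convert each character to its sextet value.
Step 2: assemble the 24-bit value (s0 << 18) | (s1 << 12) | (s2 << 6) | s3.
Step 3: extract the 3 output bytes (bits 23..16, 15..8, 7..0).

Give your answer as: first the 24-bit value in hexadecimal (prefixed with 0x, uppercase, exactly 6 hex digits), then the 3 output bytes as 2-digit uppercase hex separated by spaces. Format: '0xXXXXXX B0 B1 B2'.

Sextets: O=14, 2=54, 7=59, h=33
24-bit: (14<<18) | (54<<12) | (59<<6) | 33
      = 0x380000 | 0x036000 | 0x000EC0 | 0x000021
      = 0x3B6EE1
Bytes: (v>>16)&0xFF=3B, (v>>8)&0xFF=6E, v&0xFF=E1

Answer: 0x3B6EE1 3B 6E E1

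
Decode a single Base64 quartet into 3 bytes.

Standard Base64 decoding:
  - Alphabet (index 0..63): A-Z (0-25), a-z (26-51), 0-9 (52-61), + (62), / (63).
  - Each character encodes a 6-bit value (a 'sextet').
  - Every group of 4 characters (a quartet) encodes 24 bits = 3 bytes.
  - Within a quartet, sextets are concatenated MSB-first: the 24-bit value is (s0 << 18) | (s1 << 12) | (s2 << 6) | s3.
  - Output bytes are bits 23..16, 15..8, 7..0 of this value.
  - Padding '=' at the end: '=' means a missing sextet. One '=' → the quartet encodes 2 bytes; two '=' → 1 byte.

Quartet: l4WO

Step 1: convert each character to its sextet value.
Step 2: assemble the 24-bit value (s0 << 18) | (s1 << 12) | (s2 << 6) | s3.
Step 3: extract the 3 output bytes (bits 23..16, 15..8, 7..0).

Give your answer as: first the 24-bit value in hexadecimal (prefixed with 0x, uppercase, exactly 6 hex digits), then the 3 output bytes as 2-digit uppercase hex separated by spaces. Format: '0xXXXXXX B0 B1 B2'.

Answer: 0x97858E 97 85 8E

Derivation:
Sextets: l=37, 4=56, W=22, O=14
24-bit: (37<<18) | (56<<12) | (22<<6) | 14
      = 0x940000 | 0x038000 | 0x000580 | 0x00000E
      = 0x97858E
Bytes: (v>>16)&0xFF=97, (v>>8)&0xFF=85, v&0xFF=8E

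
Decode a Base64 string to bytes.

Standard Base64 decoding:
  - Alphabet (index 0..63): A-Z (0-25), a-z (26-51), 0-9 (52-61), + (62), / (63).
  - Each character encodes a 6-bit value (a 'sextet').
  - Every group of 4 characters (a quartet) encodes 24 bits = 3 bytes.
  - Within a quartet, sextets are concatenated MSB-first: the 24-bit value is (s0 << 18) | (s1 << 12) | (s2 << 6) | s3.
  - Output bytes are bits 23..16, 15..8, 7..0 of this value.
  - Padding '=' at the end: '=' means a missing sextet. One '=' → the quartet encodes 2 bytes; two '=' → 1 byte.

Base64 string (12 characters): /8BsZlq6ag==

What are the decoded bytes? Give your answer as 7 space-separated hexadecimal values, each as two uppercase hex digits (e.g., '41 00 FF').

Answer: FF C0 6C 66 5A BA 6A

Derivation:
After char 0 ('/'=63): chars_in_quartet=1 acc=0x3F bytes_emitted=0
After char 1 ('8'=60): chars_in_quartet=2 acc=0xFFC bytes_emitted=0
After char 2 ('B'=1): chars_in_quartet=3 acc=0x3FF01 bytes_emitted=0
After char 3 ('s'=44): chars_in_quartet=4 acc=0xFFC06C -> emit FF C0 6C, reset; bytes_emitted=3
After char 4 ('Z'=25): chars_in_quartet=1 acc=0x19 bytes_emitted=3
After char 5 ('l'=37): chars_in_quartet=2 acc=0x665 bytes_emitted=3
After char 6 ('q'=42): chars_in_quartet=3 acc=0x1996A bytes_emitted=3
After char 7 ('6'=58): chars_in_quartet=4 acc=0x665ABA -> emit 66 5A BA, reset; bytes_emitted=6
After char 8 ('a'=26): chars_in_quartet=1 acc=0x1A bytes_emitted=6
After char 9 ('g'=32): chars_in_quartet=2 acc=0x6A0 bytes_emitted=6
Padding '==': partial quartet acc=0x6A0 -> emit 6A; bytes_emitted=7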